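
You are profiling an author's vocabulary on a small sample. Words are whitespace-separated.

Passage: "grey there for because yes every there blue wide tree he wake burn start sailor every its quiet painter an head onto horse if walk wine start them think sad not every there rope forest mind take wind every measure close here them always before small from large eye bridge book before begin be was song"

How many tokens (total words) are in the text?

56

Tokens: grey, there, for, because, yes, every, there, blue, wide, tree, he, wake, burn, start, sailor, every, its, quiet, painter, an, head, onto, horse, if, walk, wine, start, them, think, sad, not, every, there, rope, forest, mind, take, wind, every, measure, close, here, them, always, before, small, from, large, eye, bridge, book, before, begin, be, was, song
N = 56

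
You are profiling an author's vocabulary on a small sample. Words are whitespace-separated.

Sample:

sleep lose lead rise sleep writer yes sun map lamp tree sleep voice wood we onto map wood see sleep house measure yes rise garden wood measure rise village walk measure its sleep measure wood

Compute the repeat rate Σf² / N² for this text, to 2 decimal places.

Frequencies: sleep:5, wood:4, measure:4, rise:3, yes:2, map:2, lose:1, lead:1, writer:1, sun:1, lamp:1, tree:1, voice:1, we:1, onto:1, see:1, house:1, garden:1, village:1, walk:1, … (1 more, each freq 1)
Σf² = 89; N² = 1225
Repeat rate = 89 / 1225 = 0.07

0.07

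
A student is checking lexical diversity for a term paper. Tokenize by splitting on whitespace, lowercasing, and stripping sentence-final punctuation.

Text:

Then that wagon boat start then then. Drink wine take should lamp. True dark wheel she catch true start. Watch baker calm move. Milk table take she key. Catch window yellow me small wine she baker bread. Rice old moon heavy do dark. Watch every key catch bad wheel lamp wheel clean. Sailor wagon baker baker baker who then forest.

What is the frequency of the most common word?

Frequencies: baker:5, then:4, wheel:3, she:3, catch:3, wagon:2, start:2, wine:2, take:2, lamp:2, true:2, dark:2, watch:2, key:2, that:1, boat:1, drink:1, should:1, calm:1, move:1, … (18 more, each freq 1)
Most common: 'baker' with frequency 5.

5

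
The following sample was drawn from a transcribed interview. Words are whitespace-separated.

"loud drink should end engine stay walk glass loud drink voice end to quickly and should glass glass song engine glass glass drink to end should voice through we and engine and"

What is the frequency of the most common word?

5

Frequencies: glass:5, drink:3, should:3, end:3, engine:3, and:3, loud:2, voice:2, to:2, stay:1, walk:1, quickly:1, song:1, through:1, we:1
Most common: 'glass' with frequency 5.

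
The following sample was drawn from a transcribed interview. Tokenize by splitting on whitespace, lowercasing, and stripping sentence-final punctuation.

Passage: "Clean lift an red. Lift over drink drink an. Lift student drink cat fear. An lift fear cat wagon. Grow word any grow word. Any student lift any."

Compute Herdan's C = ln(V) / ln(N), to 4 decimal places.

N = 28, V = 13.
ln(V) = 2.564949, ln(N) = 3.332205
C = 2.564949 / 3.332205 = 0.7697

0.7697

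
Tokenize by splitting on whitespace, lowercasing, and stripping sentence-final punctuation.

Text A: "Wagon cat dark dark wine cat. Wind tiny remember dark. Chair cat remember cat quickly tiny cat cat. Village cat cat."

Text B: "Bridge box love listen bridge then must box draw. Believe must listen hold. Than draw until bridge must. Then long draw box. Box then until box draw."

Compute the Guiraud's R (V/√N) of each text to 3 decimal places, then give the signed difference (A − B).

A: V=10, N=21, R=2.182
B: V=12, N=27, R=2.309
Difference = 2.182 − 2.309 = -0.127

-0.127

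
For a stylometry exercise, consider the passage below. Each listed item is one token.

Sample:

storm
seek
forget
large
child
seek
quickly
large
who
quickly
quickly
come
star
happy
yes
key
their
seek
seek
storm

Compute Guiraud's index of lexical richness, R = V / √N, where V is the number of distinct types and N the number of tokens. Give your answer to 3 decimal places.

2.907

N = 20, V = 13.
√N = 4.472136
R = 13 / 4.472136 = 2.907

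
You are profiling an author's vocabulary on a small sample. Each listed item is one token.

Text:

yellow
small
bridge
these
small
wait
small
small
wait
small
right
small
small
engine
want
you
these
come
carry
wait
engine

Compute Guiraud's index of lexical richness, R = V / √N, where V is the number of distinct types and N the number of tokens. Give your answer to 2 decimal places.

N = 21, V = 11.
√N = 4.582576
R = 11 / 4.582576 = 2.40

2.40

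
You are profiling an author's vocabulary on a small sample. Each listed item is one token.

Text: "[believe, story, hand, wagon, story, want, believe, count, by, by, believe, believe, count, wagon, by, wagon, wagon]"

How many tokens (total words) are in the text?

17

Tokens: believe, story, hand, wagon, story, want, believe, count, by, by, believe, believe, count, wagon, by, wagon, wagon
N = 17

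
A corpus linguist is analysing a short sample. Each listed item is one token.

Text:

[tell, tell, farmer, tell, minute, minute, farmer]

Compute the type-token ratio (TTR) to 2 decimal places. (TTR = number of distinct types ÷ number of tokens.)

0.43

N = 7 tokens, V = 3 types.
TTR = V / N = 3 / 7 = 0.43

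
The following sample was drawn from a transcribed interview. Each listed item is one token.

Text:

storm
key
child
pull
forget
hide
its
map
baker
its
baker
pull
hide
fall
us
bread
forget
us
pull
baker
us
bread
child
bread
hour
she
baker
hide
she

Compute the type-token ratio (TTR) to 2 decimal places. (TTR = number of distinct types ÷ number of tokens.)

N = 29 tokens, V = 14 types.
TTR = V / N = 14 / 29 = 0.48

0.48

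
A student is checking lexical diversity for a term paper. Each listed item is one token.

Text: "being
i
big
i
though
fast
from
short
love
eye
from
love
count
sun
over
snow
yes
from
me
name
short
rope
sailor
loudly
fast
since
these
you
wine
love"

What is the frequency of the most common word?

Frequencies: from:3, love:3, i:2, fast:2, short:2, being:1, big:1, though:1, eye:1, count:1, sun:1, over:1, snow:1, yes:1, me:1, name:1, rope:1, sailor:1, loudly:1, since:1, … (3 more, each freq 1)
Most common: 'from' with frequency 3.

3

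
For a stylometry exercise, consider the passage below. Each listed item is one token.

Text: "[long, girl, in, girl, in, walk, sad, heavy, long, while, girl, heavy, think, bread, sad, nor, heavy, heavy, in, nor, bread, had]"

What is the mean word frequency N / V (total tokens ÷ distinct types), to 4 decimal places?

2.0000

N = 22 tokens, V = 11 types.
Mean frequency = N / V = 22 / 11 = 2.0000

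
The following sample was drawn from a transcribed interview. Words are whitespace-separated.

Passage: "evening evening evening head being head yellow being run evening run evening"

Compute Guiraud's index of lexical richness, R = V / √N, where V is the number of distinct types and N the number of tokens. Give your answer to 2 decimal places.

1.44

N = 12, V = 5.
√N = 3.464102
R = 5 / 3.464102 = 1.44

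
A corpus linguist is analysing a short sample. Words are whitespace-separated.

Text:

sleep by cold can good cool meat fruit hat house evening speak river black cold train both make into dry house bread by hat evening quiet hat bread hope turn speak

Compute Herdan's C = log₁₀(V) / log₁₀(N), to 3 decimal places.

N = 31, V = 23.
log₁₀(V) = 1.361728, log₁₀(N) = 1.491362
C = 1.361728 / 1.491362 = 0.913

0.913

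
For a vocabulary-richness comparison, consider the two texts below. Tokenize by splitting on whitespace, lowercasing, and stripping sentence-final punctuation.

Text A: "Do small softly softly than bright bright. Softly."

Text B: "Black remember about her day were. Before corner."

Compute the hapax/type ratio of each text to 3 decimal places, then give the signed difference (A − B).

A: hapax=3, V=5, ratio=0.600
B: hapax=8, V=8, ratio=1.000
Difference = 0.600 − 1.000 = -0.400

-0.400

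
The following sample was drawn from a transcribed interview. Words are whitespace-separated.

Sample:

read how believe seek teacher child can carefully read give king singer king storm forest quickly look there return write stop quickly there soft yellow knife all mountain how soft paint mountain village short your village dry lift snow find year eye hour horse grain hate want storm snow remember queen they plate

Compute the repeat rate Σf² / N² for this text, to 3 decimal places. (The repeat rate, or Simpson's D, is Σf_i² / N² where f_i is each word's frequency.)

Frequencies: read:2, how:2, king:2, storm:2, quickly:2, there:2, soft:2, mountain:2, village:2, snow:2, believe:1, seek:1, teacher:1, child:1, can:1, carefully:1, give:1, singer:1, forest:1, look:1, … (23 more, each freq 1)
Σf² = 73; N² = 2809
Repeat rate = 73 / 2809 = 0.026

0.026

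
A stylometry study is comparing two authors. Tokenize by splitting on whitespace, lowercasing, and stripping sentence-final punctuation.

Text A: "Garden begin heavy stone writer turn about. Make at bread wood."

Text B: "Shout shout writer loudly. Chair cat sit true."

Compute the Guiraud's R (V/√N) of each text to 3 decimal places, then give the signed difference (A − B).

0.842

A: V=11, N=11, R=3.317
B: V=7, N=8, R=2.475
Difference = 3.317 − 2.475 = 0.842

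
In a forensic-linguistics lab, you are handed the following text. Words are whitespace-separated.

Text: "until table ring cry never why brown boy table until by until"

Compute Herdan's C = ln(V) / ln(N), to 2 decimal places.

N = 12, V = 9.
ln(V) = 2.197225, ln(N) = 2.484907
C = 2.197225 / 2.484907 = 0.88

0.88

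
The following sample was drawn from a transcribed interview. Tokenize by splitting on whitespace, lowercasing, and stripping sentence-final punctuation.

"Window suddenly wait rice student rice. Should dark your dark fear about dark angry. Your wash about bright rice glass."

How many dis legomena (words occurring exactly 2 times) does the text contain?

Frequencies: rice:3, dark:3, your:2, about:2, window:1, suddenly:1, wait:1, student:1, should:1, fear:1, angry:1, wash:1, bright:1, glass:1
Words with frequency 2: about, your

2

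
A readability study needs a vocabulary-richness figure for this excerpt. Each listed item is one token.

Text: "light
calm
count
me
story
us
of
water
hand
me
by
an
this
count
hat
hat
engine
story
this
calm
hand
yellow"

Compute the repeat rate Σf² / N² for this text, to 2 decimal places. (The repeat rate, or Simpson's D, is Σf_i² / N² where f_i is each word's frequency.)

0.07

Frequencies: calm:2, count:2, me:2, story:2, hand:2, this:2, hat:2, light:1, us:1, of:1, water:1, by:1, an:1, engine:1, yellow:1
Σf² = 36; N² = 484
Repeat rate = 36 / 484 = 0.07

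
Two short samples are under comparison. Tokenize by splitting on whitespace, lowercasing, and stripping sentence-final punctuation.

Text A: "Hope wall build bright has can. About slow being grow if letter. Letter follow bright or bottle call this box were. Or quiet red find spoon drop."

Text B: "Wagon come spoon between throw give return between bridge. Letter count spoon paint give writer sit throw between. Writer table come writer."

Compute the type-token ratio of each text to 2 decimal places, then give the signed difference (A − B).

TTR(A) = 24/27 = 0.89
TTR(B) = 14/22 = 0.64
Difference = 0.89 − 0.64 = 0.25

0.25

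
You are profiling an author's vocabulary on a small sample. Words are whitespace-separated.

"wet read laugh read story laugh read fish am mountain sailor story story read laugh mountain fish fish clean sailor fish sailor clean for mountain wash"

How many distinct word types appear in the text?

11

Distinct types: {am, clean, fish, for, laugh, mountain, read, sailor, story, wash, wet}
V = 11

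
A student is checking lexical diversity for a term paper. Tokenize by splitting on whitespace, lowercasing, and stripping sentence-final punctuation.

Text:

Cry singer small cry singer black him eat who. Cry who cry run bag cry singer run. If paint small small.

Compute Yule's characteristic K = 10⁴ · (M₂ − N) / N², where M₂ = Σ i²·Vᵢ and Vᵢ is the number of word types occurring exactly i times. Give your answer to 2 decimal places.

Frequencies: cry:5, singer:3, small:3, who:2, run:2, black:1, him:1, eat:1, bag:1, if:1, paint:1
N = 21. Frequency spectrum: V_1=6, V_2=2, V_3=2, V_5=1
M₂ = 1²·6 + 2²·2 + 3²·2 + 5²·1 = 57
K = 10000 × (57 − 21) / 21² = 816.33

816.33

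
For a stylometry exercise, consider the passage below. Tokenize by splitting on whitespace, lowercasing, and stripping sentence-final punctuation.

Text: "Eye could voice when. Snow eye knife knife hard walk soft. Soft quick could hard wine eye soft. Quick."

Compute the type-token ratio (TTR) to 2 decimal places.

N = 19 tokens, V = 11 types.
TTR = V / N = 11 / 19 = 0.58

0.58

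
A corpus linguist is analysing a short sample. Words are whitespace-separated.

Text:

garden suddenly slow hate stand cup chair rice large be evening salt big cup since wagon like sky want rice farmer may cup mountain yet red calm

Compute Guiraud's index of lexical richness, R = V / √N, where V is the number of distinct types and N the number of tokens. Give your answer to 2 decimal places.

4.62

N = 27, V = 24.
√N = 5.196152
R = 24 / 5.196152 = 4.62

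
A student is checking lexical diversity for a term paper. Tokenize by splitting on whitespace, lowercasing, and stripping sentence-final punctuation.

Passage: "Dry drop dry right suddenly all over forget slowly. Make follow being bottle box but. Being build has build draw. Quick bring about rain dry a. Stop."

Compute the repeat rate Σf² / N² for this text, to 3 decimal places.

Frequencies: dry:3, being:2, build:2, drop:1, right:1, suddenly:1, all:1, over:1, forget:1, slowly:1, make:1, follow:1, bottle:1, box:1, but:1, has:1, draw:1, quick:1, bring:1, about:1, … (3 more, each freq 1)
Σf² = 37; N² = 729
Repeat rate = 37 / 729 = 0.051

0.051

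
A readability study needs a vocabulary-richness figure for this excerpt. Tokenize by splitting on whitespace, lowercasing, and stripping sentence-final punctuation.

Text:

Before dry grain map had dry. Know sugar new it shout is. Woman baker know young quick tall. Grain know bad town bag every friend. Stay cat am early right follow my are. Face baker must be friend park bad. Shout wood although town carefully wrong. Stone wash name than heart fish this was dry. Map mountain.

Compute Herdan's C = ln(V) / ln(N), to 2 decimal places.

N = 57, V = 46.
ln(V) = 3.828641, ln(N) = 4.043051
C = 3.828641 / 4.043051 = 0.95

0.95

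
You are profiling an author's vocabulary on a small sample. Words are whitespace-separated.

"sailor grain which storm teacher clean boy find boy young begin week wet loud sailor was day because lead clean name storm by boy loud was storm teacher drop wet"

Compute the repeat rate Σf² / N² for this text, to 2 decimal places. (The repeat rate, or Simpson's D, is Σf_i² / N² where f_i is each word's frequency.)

0.06

Frequencies: storm:3, boy:3, sailor:2, teacher:2, clean:2, wet:2, loud:2, was:2, grain:1, which:1, find:1, young:1, begin:1, week:1, day:1, because:1, lead:1, name:1, by:1, drop:1
Σf² = 54; N² = 900
Repeat rate = 54 / 900 = 0.06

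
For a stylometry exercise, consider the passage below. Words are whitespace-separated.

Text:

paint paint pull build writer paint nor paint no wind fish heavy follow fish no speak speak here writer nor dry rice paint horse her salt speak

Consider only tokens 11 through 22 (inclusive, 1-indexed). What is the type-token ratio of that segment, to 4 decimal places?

0.8333

Segment tokens 11–22: fish, heavy, follow, fish, no, speak, speak, here, writer, nor, dry, rice
Segment N = 12, segment V = 10.
TTR = 10 / 12 = 0.8333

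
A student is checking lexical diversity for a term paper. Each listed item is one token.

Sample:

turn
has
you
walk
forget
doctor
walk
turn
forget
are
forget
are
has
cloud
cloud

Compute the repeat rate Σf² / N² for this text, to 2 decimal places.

0.14

Frequencies: forget:3, turn:2, has:2, walk:2, are:2, cloud:2, you:1, doctor:1
Σf² = 31; N² = 225
Repeat rate = 31 / 225 = 0.14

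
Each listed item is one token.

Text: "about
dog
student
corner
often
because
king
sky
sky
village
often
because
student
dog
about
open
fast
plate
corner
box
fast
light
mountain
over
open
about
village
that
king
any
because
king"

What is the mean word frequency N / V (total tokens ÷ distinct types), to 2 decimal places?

1.78

N = 32 tokens, V = 18 types.
Mean frequency = N / V = 32 / 18 = 1.78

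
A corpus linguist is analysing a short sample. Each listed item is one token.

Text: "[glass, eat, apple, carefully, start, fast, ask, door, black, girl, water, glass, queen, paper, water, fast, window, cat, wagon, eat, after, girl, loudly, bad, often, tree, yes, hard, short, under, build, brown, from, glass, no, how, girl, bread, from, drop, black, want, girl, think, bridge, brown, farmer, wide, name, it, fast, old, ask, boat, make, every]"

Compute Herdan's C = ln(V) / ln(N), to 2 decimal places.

0.93

N = 56, V = 43.
ln(V) = 3.761200, ln(N) = 4.025352
C = 3.761200 / 4.025352 = 0.93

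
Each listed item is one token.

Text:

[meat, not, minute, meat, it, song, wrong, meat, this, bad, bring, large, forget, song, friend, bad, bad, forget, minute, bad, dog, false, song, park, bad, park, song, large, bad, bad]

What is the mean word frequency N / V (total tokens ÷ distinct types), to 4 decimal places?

2.0000

N = 30 tokens, V = 15 types.
Mean frequency = N / V = 30 / 15 = 2.0000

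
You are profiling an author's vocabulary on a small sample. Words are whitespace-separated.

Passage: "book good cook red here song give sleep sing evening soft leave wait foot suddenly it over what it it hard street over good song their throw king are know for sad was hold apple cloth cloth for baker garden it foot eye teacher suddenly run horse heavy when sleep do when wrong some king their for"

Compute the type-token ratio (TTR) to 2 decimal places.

N = 57 tokens, V = 42 types.
TTR = V / N = 42 / 57 = 0.74

0.74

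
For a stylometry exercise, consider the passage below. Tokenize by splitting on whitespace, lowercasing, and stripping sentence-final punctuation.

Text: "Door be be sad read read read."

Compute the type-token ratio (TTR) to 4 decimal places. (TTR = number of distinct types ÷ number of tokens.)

0.5714

N = 7 tokens, V = 4 types.
TTR = V / N = 4 / 7 = 0.5714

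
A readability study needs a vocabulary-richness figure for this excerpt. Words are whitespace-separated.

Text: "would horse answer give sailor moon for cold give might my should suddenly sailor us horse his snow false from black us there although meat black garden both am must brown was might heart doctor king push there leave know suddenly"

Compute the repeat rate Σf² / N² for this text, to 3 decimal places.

Frequencies: horse:2, give:2, sailor:2, might:2, suddenly:2, us:2, black:2, there:2, would:1, answer:1, moon:1, for:1, cold:1, my:1, should:1, his:1, snow:1, false:1, from:1, although:1, … (13 more, each freq 1)
Σf² = 57; N² = 1681
Repeat rate = 57 / 1681 = 0.034

0.034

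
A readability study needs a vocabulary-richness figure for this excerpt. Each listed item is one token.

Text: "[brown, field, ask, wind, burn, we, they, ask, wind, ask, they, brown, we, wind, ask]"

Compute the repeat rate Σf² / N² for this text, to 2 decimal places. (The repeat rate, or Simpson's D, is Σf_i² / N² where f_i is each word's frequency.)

0.17

Frequencies: ask:4, wind:3, brown:2, we:2, they:2, field:1, burn:1
Σf² = 39; N² = 225
Repeat rate = 39 / 225 = 0.17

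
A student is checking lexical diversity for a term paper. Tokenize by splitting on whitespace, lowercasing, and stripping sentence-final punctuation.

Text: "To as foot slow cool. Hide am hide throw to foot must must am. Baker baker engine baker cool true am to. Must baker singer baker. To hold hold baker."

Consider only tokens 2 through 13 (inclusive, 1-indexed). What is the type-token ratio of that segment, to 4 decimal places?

0.7500

Segment tokens 2–13: as, foot, slow, cool, hide, am, hide, throw, to, foot, must, must
Segment N = 12, segment V = 9.
TTR = 9 / 12 = 0.7500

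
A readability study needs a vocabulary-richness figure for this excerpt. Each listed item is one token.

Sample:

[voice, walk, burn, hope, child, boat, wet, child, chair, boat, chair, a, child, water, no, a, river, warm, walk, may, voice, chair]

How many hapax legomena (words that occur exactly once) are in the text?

Frequencies: child:3, chair:3, voice:2, walk:2, boat:2, a:2, burn:1, hope:1, wet:1, water:1, no:1, river:1, warm:1, may:1
Hapax (freq=1): burn, hope, may, no, river, warm, water, wet

8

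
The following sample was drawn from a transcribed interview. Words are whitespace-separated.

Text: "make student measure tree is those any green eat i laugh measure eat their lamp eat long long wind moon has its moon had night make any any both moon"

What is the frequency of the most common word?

Frequencies: any:3, eat:3, moon:3, make:2, measure:2, long:2, student:1, tree:1, is:1, those:1, green:1, i:1, laugh:1, their:1, lamp:1, wind:1, has:1, its:1, had:1, night:1, … (1 more, each freq 1)
Most common: 'any' with frequency 3.

3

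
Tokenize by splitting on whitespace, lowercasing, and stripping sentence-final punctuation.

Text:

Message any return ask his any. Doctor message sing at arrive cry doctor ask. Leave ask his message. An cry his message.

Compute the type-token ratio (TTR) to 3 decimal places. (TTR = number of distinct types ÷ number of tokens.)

N = 22 tokens, V = 12 types.
TTR = V / N = 12 / 22 = 0.545

0.545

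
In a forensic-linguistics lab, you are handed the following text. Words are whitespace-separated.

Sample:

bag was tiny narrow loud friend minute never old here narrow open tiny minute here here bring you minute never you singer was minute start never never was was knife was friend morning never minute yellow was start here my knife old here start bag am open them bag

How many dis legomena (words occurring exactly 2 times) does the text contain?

7

Frequencies: was:6, minute:5, never:5, here:5, bag:3, start:3, tiny:2, narrow:2, friend:2, old:2, open:2, you:2, knife:2, loud:1, bring:1, singer:1, morning:1, yellow:1, my:1, am:1, … (1 more, each freq 1)
Words with frequency 2: friend, knife, narrow, old, open, tiny, you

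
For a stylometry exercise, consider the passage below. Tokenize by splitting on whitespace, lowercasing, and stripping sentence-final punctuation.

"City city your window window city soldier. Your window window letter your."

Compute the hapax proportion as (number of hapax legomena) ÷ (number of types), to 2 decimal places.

Frequencies: window:4, city:3, your:3, soldier:1, letter:1
Hapax count = 2; type count = 5.
Ratio = 2 / 5 = 0.40

0.40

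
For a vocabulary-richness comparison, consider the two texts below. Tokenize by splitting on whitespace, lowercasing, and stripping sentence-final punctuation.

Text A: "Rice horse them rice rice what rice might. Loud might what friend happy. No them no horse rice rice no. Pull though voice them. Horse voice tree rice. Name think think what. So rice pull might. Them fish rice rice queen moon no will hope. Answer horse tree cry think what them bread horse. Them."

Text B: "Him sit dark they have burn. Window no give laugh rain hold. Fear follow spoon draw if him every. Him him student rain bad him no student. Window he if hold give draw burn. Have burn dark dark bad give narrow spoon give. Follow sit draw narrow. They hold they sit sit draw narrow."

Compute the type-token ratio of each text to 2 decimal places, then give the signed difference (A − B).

0.03

TTR(A) = 24/55 = 0.44
TTR(B) = 22/54 = 0.41
Difference = 0.44 − 0.41 = 0.03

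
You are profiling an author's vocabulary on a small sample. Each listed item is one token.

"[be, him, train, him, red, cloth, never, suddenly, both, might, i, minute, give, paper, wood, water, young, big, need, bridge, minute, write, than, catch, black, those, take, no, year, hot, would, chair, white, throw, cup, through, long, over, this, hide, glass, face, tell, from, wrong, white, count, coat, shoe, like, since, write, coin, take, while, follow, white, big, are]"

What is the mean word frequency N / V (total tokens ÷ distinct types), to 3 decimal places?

N = 59 tokens, V = 52 types.
Mean frequency = N / V = 59 / 52 = 1.135

1.135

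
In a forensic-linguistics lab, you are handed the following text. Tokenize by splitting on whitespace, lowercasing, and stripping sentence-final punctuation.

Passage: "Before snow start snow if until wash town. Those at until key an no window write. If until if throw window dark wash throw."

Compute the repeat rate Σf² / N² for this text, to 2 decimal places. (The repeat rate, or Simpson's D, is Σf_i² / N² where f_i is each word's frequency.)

0.08

Frequencies: if:3, until:3, snow:2, wash:2, window:2, throw:2, before:1, start:1, town:1, those:1, at:1, key:1, an:1, no:1, write:1, dark:1
Σf² = 44; N² = 576
Repeat rate = 44 / 576 = 0.08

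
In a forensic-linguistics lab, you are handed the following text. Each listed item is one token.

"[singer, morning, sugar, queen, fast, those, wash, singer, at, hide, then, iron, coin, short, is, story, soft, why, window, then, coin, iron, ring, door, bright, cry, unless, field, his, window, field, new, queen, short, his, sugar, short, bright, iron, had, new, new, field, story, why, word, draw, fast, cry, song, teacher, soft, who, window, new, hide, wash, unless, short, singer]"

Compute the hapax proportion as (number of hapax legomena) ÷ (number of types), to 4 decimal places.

0.3750

Frequencies: short:4, new:4, singer:3, iron:3, window:3, field:3, sugar:2, queen:2, fast:2, wash:2, hide:2, then:2, coin:2, story:2, soft:2, why:2, bright:2, cry:2, unless:2, his:2, … (12 more, each freq 1)
Hapax count = 12; type count = 32.
Ratio = 12 / 32 = 0.3750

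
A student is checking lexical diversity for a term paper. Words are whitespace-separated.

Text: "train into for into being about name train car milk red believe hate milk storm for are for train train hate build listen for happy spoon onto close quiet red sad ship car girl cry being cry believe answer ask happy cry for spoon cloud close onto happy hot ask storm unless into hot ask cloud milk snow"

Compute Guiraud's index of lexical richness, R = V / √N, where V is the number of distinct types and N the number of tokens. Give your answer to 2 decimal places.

N = 58, V = 30.
√N = 7.615773
R = 30 / 7.615773 = 3.94

3.94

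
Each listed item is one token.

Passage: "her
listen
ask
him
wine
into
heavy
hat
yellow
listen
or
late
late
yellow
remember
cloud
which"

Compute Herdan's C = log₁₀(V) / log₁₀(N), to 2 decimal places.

0.93

N = 17, V = 14.
log₁₀(V) = 1.146128, log₁₀(N) = 1.230449
C = 1.146128 / 1.230449 = 0.93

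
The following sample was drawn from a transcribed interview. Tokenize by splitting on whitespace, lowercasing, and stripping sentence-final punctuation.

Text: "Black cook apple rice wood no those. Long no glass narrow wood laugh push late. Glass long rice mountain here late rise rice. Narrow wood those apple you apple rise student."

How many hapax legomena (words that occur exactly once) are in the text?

8

Frequencies: apple:3, rice:3, wood:3, no:2, those:2, long:2, glass:2, narrow:2, late:2, rise:2, black:1, cook:1, laugh:1, push:1, mountain:1, here:1, you:1, student:1
Hapax (freq=1): black, cook, here, laugh, mountain, push, student, you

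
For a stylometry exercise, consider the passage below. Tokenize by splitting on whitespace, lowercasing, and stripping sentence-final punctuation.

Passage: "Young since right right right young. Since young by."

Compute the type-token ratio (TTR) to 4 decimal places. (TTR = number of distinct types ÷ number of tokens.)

N = 9 tokens, V = 4 types.
TTR = V / N = 4 / 9 = 0.4444

0.4444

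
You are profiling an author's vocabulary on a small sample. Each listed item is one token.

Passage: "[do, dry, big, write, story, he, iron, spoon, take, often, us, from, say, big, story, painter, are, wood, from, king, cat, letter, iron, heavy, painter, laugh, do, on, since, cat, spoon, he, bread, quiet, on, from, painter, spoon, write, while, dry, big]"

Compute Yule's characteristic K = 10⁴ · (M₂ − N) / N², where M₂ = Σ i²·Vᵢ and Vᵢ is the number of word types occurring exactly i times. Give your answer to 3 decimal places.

Frequencies: big:3, spoon:3, from:3, painter:3, do:2, dry:2, write:2, story:2, he:2, iron:2, cat:2, on:2, take:1, often:1, us:1, say:1, are:1, wood:1, king:1, letter:1, … (6 more, each freq 1)
N = 42. Frequency spectrum: V_1=14, V_2=8, V_3=4
M₂ = 1²·14 + 2²·8 + 3²·4 = 82
K = 10000 × (82 − 42) / 42² = 226.757

226.757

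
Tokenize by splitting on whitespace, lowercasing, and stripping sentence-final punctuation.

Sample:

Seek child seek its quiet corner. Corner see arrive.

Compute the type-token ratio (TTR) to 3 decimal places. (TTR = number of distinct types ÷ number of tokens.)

N = 9 tokens, V = 7 types.
TTR = V / N = 7 / 9 = 0.778

0.778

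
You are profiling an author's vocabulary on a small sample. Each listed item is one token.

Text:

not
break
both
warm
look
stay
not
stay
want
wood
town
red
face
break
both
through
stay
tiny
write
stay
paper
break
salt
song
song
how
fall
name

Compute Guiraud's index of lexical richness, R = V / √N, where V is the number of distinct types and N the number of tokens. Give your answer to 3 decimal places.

3.780

N = 28, V = 20.
√N = 5.291503
R = 20 / 5.291503 = 3.780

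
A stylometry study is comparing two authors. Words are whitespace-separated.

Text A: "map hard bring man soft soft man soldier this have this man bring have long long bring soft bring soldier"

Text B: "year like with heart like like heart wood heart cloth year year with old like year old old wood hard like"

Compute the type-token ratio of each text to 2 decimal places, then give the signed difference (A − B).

TTR(A) = 9/20 = 0.45
TTR(B) = 8/21 = 0.38
Difference = 0.45 − 0.38 = 0.07

0.07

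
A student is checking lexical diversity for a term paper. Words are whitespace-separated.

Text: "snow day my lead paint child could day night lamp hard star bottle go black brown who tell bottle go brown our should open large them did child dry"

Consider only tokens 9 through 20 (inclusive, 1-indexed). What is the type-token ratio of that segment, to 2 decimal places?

0.83

Segment tokens 9–20: night, lamp, hard, star, bottle, go, black, brown, who, tell, bottle, go
Segment N = 12, segment V = 10.
TTR = 10 / 12 = 0.83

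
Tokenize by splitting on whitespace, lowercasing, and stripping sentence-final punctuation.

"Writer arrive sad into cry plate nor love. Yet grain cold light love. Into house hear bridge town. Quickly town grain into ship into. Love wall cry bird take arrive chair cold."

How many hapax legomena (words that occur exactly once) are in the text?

Frequencies: into:4, love:3, arrive:2, cry:2, grain:2, cold:2, town:2, writer:1, sad:1, plate:1, nor:1, yet:1, light:1, house:1, hear:1, bridge:1, quickly:1, ship:1, wall:1, bird:1, … (2 more, each freq 1)
Hapax (freq=1): bird, bridge, chair, hear, house, light, nor, plate, quickly, sad, ship, take, wall, writer, yet

15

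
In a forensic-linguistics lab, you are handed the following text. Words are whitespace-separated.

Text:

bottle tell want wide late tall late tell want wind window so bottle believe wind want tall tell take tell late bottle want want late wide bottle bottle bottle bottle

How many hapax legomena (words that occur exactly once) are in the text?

4

Frequencies: bottle:7, want:5, tell:4, late:4, wide:2, tall:2, wind:2, window:1, so:1, believe:1, take:1
Hapax (freq=1): believe, so, take, window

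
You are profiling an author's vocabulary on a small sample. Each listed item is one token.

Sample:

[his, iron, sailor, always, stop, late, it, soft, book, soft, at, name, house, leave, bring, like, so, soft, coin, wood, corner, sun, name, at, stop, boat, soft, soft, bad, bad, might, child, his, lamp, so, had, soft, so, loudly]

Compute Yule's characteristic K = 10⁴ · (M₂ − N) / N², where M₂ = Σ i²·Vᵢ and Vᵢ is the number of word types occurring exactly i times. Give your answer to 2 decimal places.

Frequencies: soft:6, so:3, his:2, stop:2, at:2, name:2, bad:2, iron:1, sailor:1, always:1, late:1, it:1, book:1, house:1, leave:1, bring:1, like:1, coin:1, wood:1, corner:1, … (7 more, each freq 1)
N = 39. Frequency spectrum: V_1=20, V_2=5, V_3=1, V_6=1
M₂ = 1²·20 + 2²·5 + 3²·1 + 6²·1 = 85
K = 10000 × (85 − 39) / 39² = 302.43

302.43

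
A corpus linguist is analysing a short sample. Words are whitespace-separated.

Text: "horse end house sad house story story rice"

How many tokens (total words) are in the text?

Tokens: horse, end, house, sad, house, story, story, rice
N = 8

8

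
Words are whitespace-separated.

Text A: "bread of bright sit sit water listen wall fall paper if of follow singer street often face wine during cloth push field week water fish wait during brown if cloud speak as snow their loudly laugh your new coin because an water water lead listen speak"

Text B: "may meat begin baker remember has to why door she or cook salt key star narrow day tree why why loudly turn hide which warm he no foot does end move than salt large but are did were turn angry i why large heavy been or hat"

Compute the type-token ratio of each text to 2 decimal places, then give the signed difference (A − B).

-0.05

TTR(A) = 37/46 = 0.80
TTR(B) = 40/47 = 0.85
Difference = 0.80 − 0.85 = -0.05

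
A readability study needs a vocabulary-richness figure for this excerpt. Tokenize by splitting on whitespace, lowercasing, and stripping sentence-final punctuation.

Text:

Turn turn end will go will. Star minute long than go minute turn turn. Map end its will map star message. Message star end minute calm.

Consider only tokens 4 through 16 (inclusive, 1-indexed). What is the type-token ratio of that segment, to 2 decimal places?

0.69

Segment tokens 4–16: will, go, will, star, minute, long, than, go, minute, turn, turn, map, end
Segment N = 13, segment V = 9.
TTR = 9 / 13 = 0.69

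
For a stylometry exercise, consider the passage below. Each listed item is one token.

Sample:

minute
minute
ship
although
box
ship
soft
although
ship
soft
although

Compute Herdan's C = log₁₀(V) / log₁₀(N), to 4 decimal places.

0.6712

N = 11, V = 5.
log₁₀(V) = 0.698970, log₁₀(N) = 1.041393
C = 0.698970 / 1.041393 = 0.6712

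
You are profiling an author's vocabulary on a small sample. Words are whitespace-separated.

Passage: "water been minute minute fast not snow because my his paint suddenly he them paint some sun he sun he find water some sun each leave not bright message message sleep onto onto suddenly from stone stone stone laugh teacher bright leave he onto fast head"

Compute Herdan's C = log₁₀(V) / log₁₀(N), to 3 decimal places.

N = 46, V = 27.
log₁₀(V) = 1.431364, log₁₀(N) = 1.662758
C = 1.431364 / 1.662758 = 0.861

0.861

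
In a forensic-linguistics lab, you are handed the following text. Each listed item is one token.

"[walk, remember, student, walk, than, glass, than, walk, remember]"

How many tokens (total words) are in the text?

9

Tokens: walk, remember, student, walk, than, glass, than, walk, remember
N = 9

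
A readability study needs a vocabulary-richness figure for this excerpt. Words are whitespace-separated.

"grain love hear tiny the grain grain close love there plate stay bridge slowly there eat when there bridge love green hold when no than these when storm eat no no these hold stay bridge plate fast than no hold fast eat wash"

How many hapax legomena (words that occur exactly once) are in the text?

8

Frequencies: no:4, grain:3, love:3, there:3, bridge:3, eat:3, when:3, hold:3, plate:2, stay:2, than:2, these:2, fast:2, hear:1, tiny:1, the:1, close:1, slowly:1, green:1, storm:1, … (1 more, each freq 1)
Hapax (freq=1): close, green, hear, slowly, storm, the, tiny, wash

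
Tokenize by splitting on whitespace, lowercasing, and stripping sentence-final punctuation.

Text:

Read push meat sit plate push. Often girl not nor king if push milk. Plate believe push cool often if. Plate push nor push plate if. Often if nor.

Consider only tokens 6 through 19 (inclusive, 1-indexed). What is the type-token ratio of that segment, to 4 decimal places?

0.7857

Segment tokens 6–19: push, often, girl, not, nor, king, if, push, milk, plate, believe, push, cool, often
Segment N = 14, segment V = 11.
TTR = 11 / 14 = 0.7857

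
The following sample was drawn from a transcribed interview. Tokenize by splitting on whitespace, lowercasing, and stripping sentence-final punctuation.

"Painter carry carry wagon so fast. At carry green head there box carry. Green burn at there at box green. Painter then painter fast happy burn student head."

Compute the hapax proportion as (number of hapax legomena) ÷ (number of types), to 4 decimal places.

0.3571

Frequencies: carry:4, painter:3, at:3, green:3, fast:2, head:2, there:2, box:2, burn:2, wagon:1, so:1, then:1, happy:1, student:1
Hapax count = 5; type count = 14.
Ratio = 5 / 14 = 0.3571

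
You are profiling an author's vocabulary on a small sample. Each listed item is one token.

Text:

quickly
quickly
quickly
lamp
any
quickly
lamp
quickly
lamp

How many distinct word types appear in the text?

3

Distinct types: {any, lamp, quickly}
V = 3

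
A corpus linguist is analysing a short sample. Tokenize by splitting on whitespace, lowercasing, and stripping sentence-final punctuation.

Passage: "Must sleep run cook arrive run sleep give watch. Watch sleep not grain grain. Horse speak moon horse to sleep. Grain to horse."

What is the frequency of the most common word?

4

Frequencies: sleep:4, grain:3, horse:3, run:2, watch:2, to:2, must:1, cook:1, arrive:1, give:1, not:1, speak:1, moon:1
Most common: 'sleep' with frequency 4.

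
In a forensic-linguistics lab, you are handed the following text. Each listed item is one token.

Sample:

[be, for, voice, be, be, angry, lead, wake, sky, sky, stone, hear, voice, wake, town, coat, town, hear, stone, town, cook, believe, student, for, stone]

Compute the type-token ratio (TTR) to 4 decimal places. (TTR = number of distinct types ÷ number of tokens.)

0.5600

N = 25 tokens, V = 14 types.
TTR = V / N = 14 / 25 = 0.5600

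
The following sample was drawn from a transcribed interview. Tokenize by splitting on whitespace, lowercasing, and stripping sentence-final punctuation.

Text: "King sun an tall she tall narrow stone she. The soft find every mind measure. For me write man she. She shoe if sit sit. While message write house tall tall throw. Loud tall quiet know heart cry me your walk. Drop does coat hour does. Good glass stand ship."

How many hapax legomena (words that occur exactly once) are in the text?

Frequencies: tall:5, she:4, me:2, write:2, sit:2, does:2, king:1, sun:1, an:1, narrow:1, stone:1, the:1, soft:1, find:1, every:1, mind:1, measure:1, for:1, man:1, shoe:1, … (19 more, each freq 1)
Hapax (freq=1): an, coat, cry, drop, every, find, for, glass, good, heart, hour, house, if, king, know, loud, man, measure, message, mind, narrow, quiet, ship, shoe, soft, stand, stone, sun, the, throw, walk, while, your

33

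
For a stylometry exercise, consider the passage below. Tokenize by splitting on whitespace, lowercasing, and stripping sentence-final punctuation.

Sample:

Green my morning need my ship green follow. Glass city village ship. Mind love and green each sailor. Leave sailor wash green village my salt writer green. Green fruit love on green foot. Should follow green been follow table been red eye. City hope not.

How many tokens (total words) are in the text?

Tokens: green, my, morning, need, my, ship, green, follow, glass, city, village, ship, mind, love, and, green, each, sailor, leave, sailor, wash, green, village, my, salt, writer, green, green, fruit, love, on, green, foot, should, follow, green, been, follow, table, been, red, eye, city, hope, not
N = 45

45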